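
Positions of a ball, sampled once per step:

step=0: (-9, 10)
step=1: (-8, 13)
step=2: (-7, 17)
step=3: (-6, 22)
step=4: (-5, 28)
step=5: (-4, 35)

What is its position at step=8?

(-1, 62)

First differences are (+1, +3), (+1, +4), (+1, +5), (+1, +6), (+1, +7); their common second difference is (+0, +1) (constant acceleration).
step 6: (-4, 35) + (+1, +8) → (-3, 43)
step 7: (-3, 43) + (+1, +9) → (-2, 52)
step 8: (-2, 52) + (+1, +10) → (-1, 62)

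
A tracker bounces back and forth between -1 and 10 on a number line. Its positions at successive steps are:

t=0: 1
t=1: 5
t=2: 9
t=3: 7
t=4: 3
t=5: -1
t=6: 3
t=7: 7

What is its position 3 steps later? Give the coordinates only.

1

The value travels 4 per step and bounces off the walls at -1 and 10.
  step 8: 7 → 9
  step 9: 9 → 5
  step 10: 5 → 1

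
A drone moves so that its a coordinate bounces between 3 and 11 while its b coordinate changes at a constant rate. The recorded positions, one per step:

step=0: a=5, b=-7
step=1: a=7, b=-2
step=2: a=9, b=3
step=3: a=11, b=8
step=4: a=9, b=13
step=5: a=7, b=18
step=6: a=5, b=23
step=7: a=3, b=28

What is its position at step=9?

a=7, b=38

The a coordinate reflects between 3 and 11, moving 2 per step.
  step 8: 3 → 5
  step 9: 5 → 7
The b coordinate changes by +5 each step: at step 9 it is 38.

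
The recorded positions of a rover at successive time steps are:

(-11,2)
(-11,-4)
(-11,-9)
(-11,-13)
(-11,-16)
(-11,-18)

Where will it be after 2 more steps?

Taking differences between consecutive positions: (+0,-6), (+0,-5), (+0,-4), (+0,-3), (+0,-2). These grow by (+0,+1) each step.
step 6: (-11,-18) + (+0,-1) → (-11,-19)
step 7: (-11,-19) + (+0,+0) → (-11,-19)

(-11,-19)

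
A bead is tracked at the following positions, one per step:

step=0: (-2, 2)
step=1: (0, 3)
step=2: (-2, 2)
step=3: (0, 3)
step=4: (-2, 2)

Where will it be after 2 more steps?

Step-to-step displacements: (+2, +1), (-2, -1), (+2, +1), (-2, -1); each is -1× the previous.
step 5: (-2, 2) + (+2, +1) → (0, 3)
step 6: (0, 3) + (-2, -1) → (-2, 2)

(-2, 2)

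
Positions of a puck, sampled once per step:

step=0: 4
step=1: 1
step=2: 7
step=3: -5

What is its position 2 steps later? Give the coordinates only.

-29

Consecutive displacements -3, +6, -12 scale by a factor of -2 each step.
step 4: -5 + 24 → 19
step 5: 19 − 48 → -29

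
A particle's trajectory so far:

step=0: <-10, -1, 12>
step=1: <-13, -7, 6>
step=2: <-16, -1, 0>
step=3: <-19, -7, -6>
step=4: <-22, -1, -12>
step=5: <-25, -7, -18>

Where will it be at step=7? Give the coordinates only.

<-31, -7, -30>

The first coordinate changes by -3 each step, so at step 7 it is -10 + 7·(-3) = -31.
The second coordinate repeats the cycle [-1, -7] with period 2; step 7 mod 2 = 1, giving -7.
The third coordinate changes by -6 each step, so at step 7 it is 12 + 7·(-6) = -30.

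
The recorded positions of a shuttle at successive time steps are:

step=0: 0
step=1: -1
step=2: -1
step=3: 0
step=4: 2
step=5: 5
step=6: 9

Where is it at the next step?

Taking differences between consecutive positions: -1, +0, +1, +2, +3, +4. These grow by +1 each step.
step 7: 9 + 5 → 14

14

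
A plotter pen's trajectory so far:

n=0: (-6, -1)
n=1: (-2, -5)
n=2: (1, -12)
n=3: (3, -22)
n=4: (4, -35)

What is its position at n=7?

First differences are (+4, -4), (+3, -7), (+2, -10), (+1, -13); their common second difference is (-1, -3) (constant acceleration).
step 5: (4, -35) + (+0, -16) → (4, -51)
step 6: (4, -51) + (-1, -19) → (3, -70)
step 7: (3, -70) + (-2, -22) → (1, -92)

(1, -92)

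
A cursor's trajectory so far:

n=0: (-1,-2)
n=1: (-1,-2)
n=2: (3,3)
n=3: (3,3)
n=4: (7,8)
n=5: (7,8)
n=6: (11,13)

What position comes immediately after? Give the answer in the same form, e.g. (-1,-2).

(11,13)

Differencing gives (+0,+0), (+4,+5), (+0,+0), (+4,+5), (+0,+0), (+4,+5). This is the pattern (+0,+0), (+4,+5) repeated.
step 7: apply (+0,+0) → (11,13)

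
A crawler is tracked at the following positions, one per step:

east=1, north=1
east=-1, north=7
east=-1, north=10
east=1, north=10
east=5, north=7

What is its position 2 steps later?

east=19, north=-8

Successive displacements: (-2, +6), (+0, +3), (+2, +0), (+4, -3) — each changes by (+2, -3).
step 5: east=5, north=7 + (+6, -6) → east=11, north=1
step 6: east=11, north=1 + (+8, -9) → east=19, north=-8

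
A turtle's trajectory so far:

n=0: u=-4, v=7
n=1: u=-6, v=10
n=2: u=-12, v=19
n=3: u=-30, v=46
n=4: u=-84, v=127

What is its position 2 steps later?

u=-732, v=1099

Consecutive displacements (-2, +3), (-6, +9), (-18, +27), (-54, +81) scale by a factor of 3 each step.
step 5: u=-84, v=127 + (-162, +243) → u=-246, v=370
step 6: u=-246, v=370 + (-486, +729) → u=-732, v=1099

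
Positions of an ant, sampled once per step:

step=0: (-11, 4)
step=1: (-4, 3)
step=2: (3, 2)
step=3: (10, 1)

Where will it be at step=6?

(31, -2)

Each step adds (+7, -1) to the position.
step 4: (10, 1) + (+7, -1) → (17, 0)
step 5: (17, 0) + (+7, -1) → (24, -1)
step 6: (24, -1) + (+7, -1) → (31, -2)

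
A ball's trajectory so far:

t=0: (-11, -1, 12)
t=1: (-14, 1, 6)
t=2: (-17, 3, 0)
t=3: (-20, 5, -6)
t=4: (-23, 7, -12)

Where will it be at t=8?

Each step adds (-3, +2, -6) to the position.
step 5: (-23, 7, -12) + (-3, +2, -6) → (-26, 9, -18)
step 6: (-26, 9, -18) + (-3, +2, -6) → (-29, 11, -24)
step 7: (-29, 11, -24) + (-3, +2, -6) → (-32, 13, -30)
step 8: (-32, 13, -30) + (-3, +2, -6) → (-35, 15, -36)

(-35, 15, -36)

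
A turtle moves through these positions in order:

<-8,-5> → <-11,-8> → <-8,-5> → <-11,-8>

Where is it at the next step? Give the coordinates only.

<-8,-5>

Consecutive displacements <-3,-3>, <+3,+3>, <-3,-3> scale by a factor of -1 each step.
step 4: <-11,-8> + <+3,+3> → <-8,-5>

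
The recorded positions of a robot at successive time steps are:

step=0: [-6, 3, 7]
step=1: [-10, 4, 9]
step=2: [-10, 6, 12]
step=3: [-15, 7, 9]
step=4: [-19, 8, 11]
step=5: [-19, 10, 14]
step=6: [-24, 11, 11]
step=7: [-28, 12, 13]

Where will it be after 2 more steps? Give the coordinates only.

The moves between consecutive positions are [-4, +1, +2], [+0, +2, +3], [-5, +1, -3], [-4, +1, +2], [+0, +2, +3], [-5, +1, -3], [-4, +1, +2]; they repeat the 3-cycle [[-4, +1, +2], [+0, +2, +3], [-5, +1, -3]].
step 8: apply [+0, +2, +3] → [-28, 14, 16]
step 9: apply [-5, +1, -3] → [-33, 15, 13]

[-33, 15, 13]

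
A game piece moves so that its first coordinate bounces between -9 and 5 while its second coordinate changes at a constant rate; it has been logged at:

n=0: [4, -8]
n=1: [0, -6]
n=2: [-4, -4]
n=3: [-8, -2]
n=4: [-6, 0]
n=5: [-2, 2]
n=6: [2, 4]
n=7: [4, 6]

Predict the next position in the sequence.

The first coordinate travels 4 per step and bounces off the walls at -9 and 5.
  step 8: 4 → 0
The second coordinate changes by +2 each step: at step 8 it is 8.

[0, 8]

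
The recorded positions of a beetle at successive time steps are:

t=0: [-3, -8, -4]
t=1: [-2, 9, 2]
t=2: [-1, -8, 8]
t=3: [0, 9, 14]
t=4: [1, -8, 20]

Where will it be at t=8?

[5, -8, 44]

The first coordinate changes by +1 each step, so at step 8 it is -3 + 8·(1) = 5.
The second coordinate repeats the cycle [-8, 9] with period 2; step 8 mod 2 = 0, giving -8.
The third coordinate changes by +6 each step, so at step 8 it is -4 + 8·(6) = 44.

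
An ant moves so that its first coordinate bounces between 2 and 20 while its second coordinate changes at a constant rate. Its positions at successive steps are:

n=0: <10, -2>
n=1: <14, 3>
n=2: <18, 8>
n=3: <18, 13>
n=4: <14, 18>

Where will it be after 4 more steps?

The first coordinate reflects between 2 and 20, moving 4 per step.
  step 5: 14 → 10
  step 6: 10 → 6
  step 7: 6 → 2
  step 8: 2 → 6
The second coordinate changes by +5 each step: at step 8 it is 38.

<6, 38>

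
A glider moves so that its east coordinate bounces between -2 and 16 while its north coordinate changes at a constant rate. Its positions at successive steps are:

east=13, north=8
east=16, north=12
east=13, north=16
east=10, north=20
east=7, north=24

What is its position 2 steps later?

The east coordinate reflects between -2 and 16, moving 3 per step.
  step 5: 7 → 4
  step 6: 4 → 1
The north coordinate changes by +4 each step: at step 6 it is 32.

east=1, north=32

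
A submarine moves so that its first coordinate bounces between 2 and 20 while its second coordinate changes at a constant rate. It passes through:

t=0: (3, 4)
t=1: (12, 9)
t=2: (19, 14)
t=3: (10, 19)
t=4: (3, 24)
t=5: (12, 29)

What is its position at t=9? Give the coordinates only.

(12, 49)

The first coordinate reflects between 2 and 20, moving 9 per step.
  step 6: 12 → 19
  step 7: 19 → 10
  step 8: 10 → 3
  step 9: 3 → 12
The second coordinate changes by +5 each step: at step 9 it is 49.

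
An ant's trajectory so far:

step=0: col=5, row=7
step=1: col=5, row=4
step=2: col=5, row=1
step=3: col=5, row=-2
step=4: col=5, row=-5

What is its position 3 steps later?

col=5, row=-14

Each step adds (+0, -3) to the position.
step 5: col=5, row=-5 + (+0, -3) → col=5, row=-8
step 6: col=5, row=-8 + (+0, -3) → col=5, row=-11
step 7: col=5, row=-11 + (+0, -3) → col=5, row=-14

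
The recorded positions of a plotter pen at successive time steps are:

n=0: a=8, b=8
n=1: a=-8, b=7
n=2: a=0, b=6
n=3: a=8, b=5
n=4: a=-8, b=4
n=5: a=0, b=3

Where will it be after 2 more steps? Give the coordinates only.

a=-8, b=1

The a coordinate repeats the cycle [8, -8, 0] with period 3; step 7 mod 3 = 1, giving -8.
The b coordinate changes by -1 each step, so at step 7 it is 8 + 7·(-1) = 1.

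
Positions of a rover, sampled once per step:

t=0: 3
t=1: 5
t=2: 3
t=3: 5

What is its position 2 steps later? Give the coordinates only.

5

The jumps are +2, -2, +2 — a geometric progression with ratio -1.
step 4: 5 − 2 → 3
step 5: 3 + 2 → 5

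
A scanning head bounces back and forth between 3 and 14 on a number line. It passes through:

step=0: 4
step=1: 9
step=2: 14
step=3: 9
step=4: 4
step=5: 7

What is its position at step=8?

The value travels 5 per step and bounces off the walls at 3 and 14.
  step 6: 7 → 12
  step 7: 12 → 11
  step 8: 11 → 6

6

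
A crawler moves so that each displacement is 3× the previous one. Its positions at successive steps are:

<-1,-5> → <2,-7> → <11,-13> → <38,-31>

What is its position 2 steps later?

Step-to-step displacements: <+3,-2>, <+9,-6>, <+27,-18>; each is 3× the previous.
step 4: <38,-31> + <+81,-54> → <119,-85>
step 5: <119,-85> + <+243,-162> → <362,-247>

<362,-247>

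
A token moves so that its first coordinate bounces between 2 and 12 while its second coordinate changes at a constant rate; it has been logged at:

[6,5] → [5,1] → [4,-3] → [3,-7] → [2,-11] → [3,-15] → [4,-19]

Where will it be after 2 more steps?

[6,-27]

The first coordinate reflects between 2 and 12, moving 1 per step.
  step 7: 4 → 5
  step 8: 5 → 6
The second coordinate changes by -4 each step: at step 8 it is -27.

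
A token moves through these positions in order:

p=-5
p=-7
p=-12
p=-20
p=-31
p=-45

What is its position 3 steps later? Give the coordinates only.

Taking differences between consecutive positions: -2, -5, -8, -11, -14. These grow by -3 each step.
step 6: -45 − 17 → p=-62
step 7: -62 − 20 → p=-82
step 8: -82 − 23 → p=-105

p=-105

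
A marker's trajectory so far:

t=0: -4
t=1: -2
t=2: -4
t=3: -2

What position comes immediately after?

Step-to-step displacements: +2, -2, +2; each is -1× the previous.
step 4: -2 − 2 → -4

-4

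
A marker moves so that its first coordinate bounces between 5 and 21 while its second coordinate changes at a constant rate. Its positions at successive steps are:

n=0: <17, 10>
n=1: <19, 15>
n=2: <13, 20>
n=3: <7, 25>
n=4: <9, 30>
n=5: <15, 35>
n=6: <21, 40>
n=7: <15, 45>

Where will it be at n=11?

The first coordinate reflects between 5 and 21, moving 6 per step.
  step 8: 15 → 9
  step 9: 9 → 7
  step 10: 7 → 13
  step 11: 13 → 19
The second coordinate changes by +5 each step: at step 11 it is 65.

<19, 65>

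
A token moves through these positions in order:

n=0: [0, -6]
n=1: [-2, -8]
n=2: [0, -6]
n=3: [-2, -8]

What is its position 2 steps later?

[-2, -8]

Consecutive displacements [-2, -2], [+2, +2], [-2, -2] scale by a factor of -1 each step.
step 4: [-2, -8] + [+2, +2] → [0, -6]
step 5: [0, -6] + [-2, -2] → [-2, -8]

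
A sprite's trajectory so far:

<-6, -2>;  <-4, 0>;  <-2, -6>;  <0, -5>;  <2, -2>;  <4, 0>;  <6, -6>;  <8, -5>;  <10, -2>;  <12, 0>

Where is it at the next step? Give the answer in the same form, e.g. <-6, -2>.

First: linear, +2 per step → 14 at step 10.
Second: cycles through -2, 0, -6, -5 every 4 steps. Step 10 lands at position 2 of the cycle → -6.

<14, -6>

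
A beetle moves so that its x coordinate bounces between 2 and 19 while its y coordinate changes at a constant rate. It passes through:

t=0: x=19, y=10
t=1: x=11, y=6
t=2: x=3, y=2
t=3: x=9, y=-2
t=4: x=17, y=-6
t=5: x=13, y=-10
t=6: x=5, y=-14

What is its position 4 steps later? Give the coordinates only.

The x coordinate reflects between 2 and 19, moving 8 per step.
  step 7: 5 → 7
  step 8: 7 → 15
  step 9: 15 → 15
  step 10: 15 → 7
The y coordinate changes by -4 each step: at step 10 it is -30.

x=7, y=-30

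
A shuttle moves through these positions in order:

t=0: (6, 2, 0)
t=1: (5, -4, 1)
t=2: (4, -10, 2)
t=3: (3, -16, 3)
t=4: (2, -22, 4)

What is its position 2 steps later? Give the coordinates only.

Each step adds (-1, -6, +1) to the position.
step 5: (2, -22, 4) + (-1, -6, +1) → (1, -28, 5)
step 6: (1, -28, 5) + (-1, -6, +1) → (0, -34, 6)

(0, -34, 6)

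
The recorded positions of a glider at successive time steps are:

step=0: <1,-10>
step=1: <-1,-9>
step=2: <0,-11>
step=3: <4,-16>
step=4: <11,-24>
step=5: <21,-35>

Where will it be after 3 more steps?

<69,-86>

First differences are <-2,+1>, <+1,-2>, <+4,-5>, <+7,-8>, <+10,-11>; their common second difference is <+3,-3> (constant acceleration).
step 6: <21,-35> + <+13,-14> → <34,-49>
step 7: <34,-49> + <+16,-17> → <50,-66>
step 8: <50,-66> + <+19,-20> → <69,-86>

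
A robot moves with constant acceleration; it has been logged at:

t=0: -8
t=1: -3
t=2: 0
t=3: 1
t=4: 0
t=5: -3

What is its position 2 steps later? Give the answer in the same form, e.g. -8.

Taking differences between consecutive positions: +5, +3, +1, -1, -3. These grow by -2 each step.
step 6: -3 − 5 → -8
step 7: -8 − 7 → -15

-15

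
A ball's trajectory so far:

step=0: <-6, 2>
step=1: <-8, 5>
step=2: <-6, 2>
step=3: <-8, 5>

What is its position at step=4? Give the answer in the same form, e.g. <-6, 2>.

<-6, 2>

Step-to-step displacements: <-2, +3>, <+2, -3>, <-2, +3>; each is -1× the previous.
step 4: <-8, 5> + <+2, -3> → <-6, 2>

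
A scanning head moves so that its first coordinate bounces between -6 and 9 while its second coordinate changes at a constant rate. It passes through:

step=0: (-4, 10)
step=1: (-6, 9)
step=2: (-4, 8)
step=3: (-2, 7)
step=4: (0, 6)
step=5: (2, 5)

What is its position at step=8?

The first coordinate travels 2 per step and bounces off the walls at -6 and 9.
  step 6: 2 → 4
  step 7: 4 → 6
  step 8: 6 → 8
The second coordinate changes by -1 each step: at step 8 it is 2.

(8, 2)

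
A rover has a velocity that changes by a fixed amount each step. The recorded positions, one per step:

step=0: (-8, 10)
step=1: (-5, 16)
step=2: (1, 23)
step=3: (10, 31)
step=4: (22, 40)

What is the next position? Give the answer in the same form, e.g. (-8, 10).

Taking differences between consecutive positions: (+3, +6), (+6, +7), (+9, +8), (+12, +9). These grow by (+3, +1) each step.
step 5: (22, 40) + (+15, +10) → (37, 50)

(37, 50)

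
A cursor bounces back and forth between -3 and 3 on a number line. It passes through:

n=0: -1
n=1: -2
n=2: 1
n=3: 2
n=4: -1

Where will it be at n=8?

-1

The value reflects between -3 and 3, moving 3 per step.
  step 5: -1 → -2
  step 6: -2 → 1
  step 7: 1 → 2
  step 8: 2 → -1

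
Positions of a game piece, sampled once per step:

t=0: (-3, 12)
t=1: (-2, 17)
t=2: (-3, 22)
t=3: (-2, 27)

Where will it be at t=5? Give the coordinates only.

(-2, 37)

First: cycles through -3, -2 every 2 steps. Step 5 lands at position 1 of the cycle → -2.
Second: linear, +5 per step → 37 at step 5.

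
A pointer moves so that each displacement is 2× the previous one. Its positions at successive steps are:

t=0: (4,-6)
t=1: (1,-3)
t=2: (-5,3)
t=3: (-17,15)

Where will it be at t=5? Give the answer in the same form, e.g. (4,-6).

(-89,87)

The jumps are (-3,+3), (-6,+6), (-12,+12) — a geometric progression with ratio 2.
step 4: (-17,15) + (-24,+24) → (-41,39)
step 5: (-41,39) + (-48,+48) → (-89,87)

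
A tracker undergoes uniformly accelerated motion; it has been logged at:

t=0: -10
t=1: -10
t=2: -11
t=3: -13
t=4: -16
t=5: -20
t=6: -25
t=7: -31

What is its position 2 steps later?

First differences are +0, -1, -2, -3, -4, -5, -6; their common second difference is -1 (constant acceleration).
step 8: -31 − 7 → -38
step 9: -38 − 8 → -46

-46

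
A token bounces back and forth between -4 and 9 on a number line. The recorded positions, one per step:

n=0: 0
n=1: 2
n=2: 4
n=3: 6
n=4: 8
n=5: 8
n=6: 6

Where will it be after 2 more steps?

2

The value travels 2 per step and bounces off the walls at -4 and 9.
  step 7: 6 → 4
  step 8: 4 → 2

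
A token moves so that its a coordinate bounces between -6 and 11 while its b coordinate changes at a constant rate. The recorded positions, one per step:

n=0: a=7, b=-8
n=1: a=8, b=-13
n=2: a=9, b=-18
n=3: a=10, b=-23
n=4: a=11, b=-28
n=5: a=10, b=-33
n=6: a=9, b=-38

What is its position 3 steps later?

The a coordinate reflects between -6 and 11, moving 1 per step.
  step 7: 9 → 8
  step 8: 8 → 7
  step 9: 7 → 6
The b coordinate changes by -5 each step: at step 9 it is -53.

a=6, b=-53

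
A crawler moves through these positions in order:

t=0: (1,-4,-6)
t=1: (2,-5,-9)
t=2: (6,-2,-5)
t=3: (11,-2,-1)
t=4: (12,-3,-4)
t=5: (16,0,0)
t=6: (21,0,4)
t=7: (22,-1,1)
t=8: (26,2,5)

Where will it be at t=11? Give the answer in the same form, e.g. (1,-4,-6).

(36,4,10)

Differencing gives (+1,-1,-3), (+4,+3,+4), (+5,+0,+4), (+1,-1,-3), (+4,+3,+4), (+5,+0,+4), (+1,-1,-3), (+4,+3,+4). This is the pattern (+1,-1,-3), (+4,+3,+4), (+5,+0,+4) repeated.
step 9: apply (+5,+0,+4) → (31,2,9)
step 10: apply (+1,-1,-3) → (32,1,6)
step 11: apply (+4,+3,+4) → (36,4,10)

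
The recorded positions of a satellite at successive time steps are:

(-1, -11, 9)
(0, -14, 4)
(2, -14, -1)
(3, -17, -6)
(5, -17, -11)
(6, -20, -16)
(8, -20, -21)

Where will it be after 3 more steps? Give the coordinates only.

Differencing gives (+1, -3, -5), (+2, +0, -5), (+1, -3, -5), (+2, +0, -5), (+1, -3, -5), (+2, +0, -5). This is the pattern (+1, -3, -5), (+2, +0, -5) repeated.
step 7: apply (+1, -3, -5) → (9, -23, -26)
step 8: apply (+2, +0, -5) → (11, -23, -31)
step 9: apply (+1, -3, -5) → (12, -26, -36)

(12, -26, -36)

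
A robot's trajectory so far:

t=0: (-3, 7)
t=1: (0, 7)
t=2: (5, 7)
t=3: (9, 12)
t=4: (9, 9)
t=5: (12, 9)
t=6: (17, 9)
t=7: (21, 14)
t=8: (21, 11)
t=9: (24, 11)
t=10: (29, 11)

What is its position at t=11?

Step-to-step displacements: (+3, +0), (+5, +0), (+4, +5), (+0, -3), (+3, +0), (+5, +0), (+4, +5), (+0, -3), (+3, +0), (+5, +0) — a repeating cycle of length 4.
step 11: apply (+4, +5) → (33, 16)

(33, 16)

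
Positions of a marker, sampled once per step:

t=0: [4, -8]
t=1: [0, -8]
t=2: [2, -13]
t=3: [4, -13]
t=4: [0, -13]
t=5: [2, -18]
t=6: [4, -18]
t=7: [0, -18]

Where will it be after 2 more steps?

[4, -23]

The moves between consecutive positions are [-4, +0], [+2, -5], [+2, +0], [-4, +0], [+2, -5], [+2, +0], [-4, +0]; they repeat the 3-cycle [[-4, +0], [+2, -5], [+2, +0]].
step 8: apply [+2, -5] → [2, -23]
step 9: apply [+2, +0] → [4, -23]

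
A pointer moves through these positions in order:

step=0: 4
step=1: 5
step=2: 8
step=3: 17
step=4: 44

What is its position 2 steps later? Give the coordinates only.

368

Step-to-step displacements: +1, +3, +9, +27; each is 3× the previous.
step 5: 44 + 81 → 125
step 6: 125 + 243 → 368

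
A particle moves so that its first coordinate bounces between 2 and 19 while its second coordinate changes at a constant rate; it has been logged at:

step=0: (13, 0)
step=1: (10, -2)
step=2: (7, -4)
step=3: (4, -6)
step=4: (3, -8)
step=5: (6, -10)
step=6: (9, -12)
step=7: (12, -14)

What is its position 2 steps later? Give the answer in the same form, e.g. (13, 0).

(18, -18)

The first coordinate reflects between 2 and 19, moving 3 per step.
  step 8: 12 → 15
  step 9: 15 → 18
The second coordinate changes by -2 each step: at step 9 it is -18.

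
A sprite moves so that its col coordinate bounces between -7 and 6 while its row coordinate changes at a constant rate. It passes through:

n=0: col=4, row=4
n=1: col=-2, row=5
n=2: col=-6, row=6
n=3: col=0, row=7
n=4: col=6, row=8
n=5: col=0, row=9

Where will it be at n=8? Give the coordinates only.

The col coordinate travels 6 per step and bounces off the walls at -7 and 6.
  step 6: 0 → -6
  step 7: -6 → -2
  step 8: -2 → 4
The row coordinate changes by +1 each step: at step 8 it is 12.

col=4, row=12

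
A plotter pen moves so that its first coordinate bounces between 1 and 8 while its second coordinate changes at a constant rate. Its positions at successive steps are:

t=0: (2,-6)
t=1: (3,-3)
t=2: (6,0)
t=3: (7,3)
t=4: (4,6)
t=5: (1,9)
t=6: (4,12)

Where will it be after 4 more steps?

The first coordinate reflects between 1 and 8, moving 3 per step.
  step 7: 4 → 7
  step 8: 7 → 6
  step 9: 6 → 3
  step 10: 3 → 2
The second coordinate changes by +3 each step: at step 10 it is 24.

(2,24)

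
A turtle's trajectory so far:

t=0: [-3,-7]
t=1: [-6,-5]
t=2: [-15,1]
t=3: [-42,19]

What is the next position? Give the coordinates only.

Step-to-step displacements: [-3,+2], [-9,+6], [-27,+18]; each is 3× the previous.
step 4: [-42,19] + [-81,+54] → [-123,73]

[-123,73]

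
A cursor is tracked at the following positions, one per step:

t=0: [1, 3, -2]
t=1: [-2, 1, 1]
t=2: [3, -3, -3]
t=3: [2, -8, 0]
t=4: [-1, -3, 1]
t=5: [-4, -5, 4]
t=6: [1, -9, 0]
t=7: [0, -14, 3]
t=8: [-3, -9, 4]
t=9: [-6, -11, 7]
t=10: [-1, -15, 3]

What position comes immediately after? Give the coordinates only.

Step-to-step displacements: [-3, -2, +3], [+5, -4, -4], [-1, -5, +3], [-3, +5, +1], [-3, -2, +3], [+5, -4, -4], [-1, -5, +3], [-3, +5, +1], [-3, -2, +3], [+5, -4, -4] — a repeating cycle of length 4.
step 11: apply [-1, -5, +3] → [-2, -20, 6]

[-2, -20, 6]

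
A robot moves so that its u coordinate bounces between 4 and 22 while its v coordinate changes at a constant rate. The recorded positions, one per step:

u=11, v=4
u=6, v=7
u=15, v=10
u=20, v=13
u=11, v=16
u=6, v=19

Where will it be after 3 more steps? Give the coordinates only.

u=11, v=28

The u coordinate travels 9 per step and bounces off the walls at 4 and 22.
  step 6: 6 → 15
  step 7: 15 → 20
  step 8: 20 → 11
The v coordinate changes by +3 each step: at step 8 it is 28.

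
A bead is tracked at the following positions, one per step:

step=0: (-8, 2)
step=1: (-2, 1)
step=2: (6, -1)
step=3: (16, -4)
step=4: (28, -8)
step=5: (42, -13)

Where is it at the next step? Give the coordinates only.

(58, -19)

Successive displacements: (+6, -1), (+8, -2), (+10, -3), (+12, -4), (+14, -5) — each changes by (+2, -1).
step 6: (42, -13) + (+16, -6) → (58, -19)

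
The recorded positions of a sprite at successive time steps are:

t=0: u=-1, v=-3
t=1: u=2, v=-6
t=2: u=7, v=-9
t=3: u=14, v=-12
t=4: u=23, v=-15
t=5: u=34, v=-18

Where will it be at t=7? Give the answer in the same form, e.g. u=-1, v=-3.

u=62, v=-24

Successive displacements: (+3,-3), (+5,-3), (+7,-3), (+9,-3), (+11,-3) — each changes by (+2,+0).
step 6: u=34, v=-18 + (+13,-3) → u=47, v=-21
step 7: u=47, v=-21 + (+15,-3) → u=62, v=-24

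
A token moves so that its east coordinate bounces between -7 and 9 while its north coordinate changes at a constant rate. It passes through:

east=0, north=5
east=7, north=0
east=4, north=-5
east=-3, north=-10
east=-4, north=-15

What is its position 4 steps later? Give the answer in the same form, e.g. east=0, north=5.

The east coordinate travels 7 per step and bounces off the walls at -7 and 9.
  step 5: -4 → 3
  step 6: 3 → 8
  step 7: 8 → 1
  step 8: 1 → -6
The north coordinate changes by -5 each step: at step 8 it is -35.

east=-6, north=-35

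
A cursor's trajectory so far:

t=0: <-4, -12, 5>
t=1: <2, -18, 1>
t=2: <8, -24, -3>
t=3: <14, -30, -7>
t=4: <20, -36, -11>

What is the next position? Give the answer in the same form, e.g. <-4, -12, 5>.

The position changes by <+6, -6, -4> every step.
step 5: <20, -36, -11> + <+6, -6, -4> → <26, -42, -15>

<26, -42, -15>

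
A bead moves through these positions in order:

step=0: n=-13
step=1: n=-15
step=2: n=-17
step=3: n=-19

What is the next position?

n=-21

Constant displacement of -2 per step.
step 4: -19 − 2 → n=-21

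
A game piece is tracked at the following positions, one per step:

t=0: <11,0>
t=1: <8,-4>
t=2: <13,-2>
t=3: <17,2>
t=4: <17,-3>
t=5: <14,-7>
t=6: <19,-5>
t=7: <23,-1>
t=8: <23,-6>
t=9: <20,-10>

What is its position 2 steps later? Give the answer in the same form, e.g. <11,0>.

The moves between consecutive positions are <-3,-4>, <+5,+2>, <+4,+4>, <+0,-5>, <-3,-4>, <+5,+2>, <+4,+4>, <+0,-5>, <-3,-4>; they repeat the 4-cycle [<-3,-4>, <+5,+2>, <+4,+4>, <+0,-5>].
step 10: apply <+5,+2> → <25,-8>
step 11: apply <+4,+4> → <29,-4>

<29,-4>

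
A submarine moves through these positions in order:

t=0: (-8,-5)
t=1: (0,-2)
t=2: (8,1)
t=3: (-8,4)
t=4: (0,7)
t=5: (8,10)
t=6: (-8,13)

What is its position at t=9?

(-8,22)

First: cycles through -8, 0, 8 every 3 steps. Step 9 lands at position 0 of the cycle → -8.
Second: linear, +3 per step → 22 at step 9.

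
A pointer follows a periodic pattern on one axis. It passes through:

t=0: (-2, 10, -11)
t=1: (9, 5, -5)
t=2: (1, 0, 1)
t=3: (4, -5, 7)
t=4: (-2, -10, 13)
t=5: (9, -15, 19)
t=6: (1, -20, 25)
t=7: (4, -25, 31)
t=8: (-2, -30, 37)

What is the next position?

(9, -35, 43)

First: cycles through -2, 9, 1, 4 every 4 steps. Step 9 lands at position 1 of the cycle → 9.
Second: linear, -5 per step → -35 at step 9.
Third: linear, +6 per step → 43 at step 9.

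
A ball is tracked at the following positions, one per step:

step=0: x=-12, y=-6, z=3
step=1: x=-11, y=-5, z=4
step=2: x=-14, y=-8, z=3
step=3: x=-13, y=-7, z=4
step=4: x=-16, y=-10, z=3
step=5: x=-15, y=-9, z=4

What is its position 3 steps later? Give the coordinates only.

The moves between consecutive positions are (+1,+1,+1), (-3,-3,-1), (+1,+1,+1), (-3,-3,-1), (+1,+1,+1); they repeat the 2-cycle [(+1,+1,+1), (-3,-3,-1)].
step 6: apply (-3,-3,-1) → x=-18, y=-12, z=3
step 7: apply (+1,+1,+1) → x=-17, y=-11, z=4
step 8: apply (-3,-3,-1) → x=-20, y=-14, z=3

x=-20, y=-14, z=3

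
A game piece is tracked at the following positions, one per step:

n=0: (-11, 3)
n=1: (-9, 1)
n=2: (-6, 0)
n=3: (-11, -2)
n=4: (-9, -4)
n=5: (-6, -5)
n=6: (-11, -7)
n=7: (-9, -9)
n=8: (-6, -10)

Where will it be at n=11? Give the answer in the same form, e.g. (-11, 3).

(-6, -15)

Step-to-step displacements: (+2, -2), (+3, -1), (-5, -2), (+2, -2), (+3, -1), (-5, -2), (+2, -2), (+3, -1) — a repeating cycle of length 3.
step 9: apply (-5, -2) → (-11, -12)
step 10: apply (+2, -2) → (-9, -14)
step 11: apply (+3, -1) → (-6, -15)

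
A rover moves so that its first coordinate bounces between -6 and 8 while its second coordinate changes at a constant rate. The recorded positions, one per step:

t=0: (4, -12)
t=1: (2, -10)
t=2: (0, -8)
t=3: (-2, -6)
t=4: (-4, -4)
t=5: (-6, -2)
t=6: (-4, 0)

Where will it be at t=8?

The first coordinate reflects between -6 and 8, moving 2 per step.
  step 7: -4 → -2
  step 8: -2 → 0
The second coordinate changes by +2 each step: at step 8 it is 4.

(0, 4)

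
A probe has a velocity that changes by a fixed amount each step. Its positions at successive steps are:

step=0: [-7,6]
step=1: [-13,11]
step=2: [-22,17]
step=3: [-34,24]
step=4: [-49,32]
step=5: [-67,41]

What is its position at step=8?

[-139,74]

Taking differences between consecutive positions: [-6,+5], [-9,+6], [-12,+7], [-15,+8], [-18,+9]. These grow by [-3,+1] each step.
step 6: [-67,41] + [-21,+10] → [-88,51]
step 7: [-88,51] + [-24,+11] → [-112,62]
step 8: [-112,62] + [-27,+12] → [-139,74]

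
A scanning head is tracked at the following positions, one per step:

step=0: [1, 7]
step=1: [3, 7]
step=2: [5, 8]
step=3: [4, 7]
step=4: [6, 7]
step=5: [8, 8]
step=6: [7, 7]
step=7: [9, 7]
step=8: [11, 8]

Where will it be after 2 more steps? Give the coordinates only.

Differencing gives [+2, +0], [+2, +1], [-1, -1], [+2, +0], [+2, +1], [-1, -1], [+2, +0], [+2, +1]. This is the pattern [+2, +0], [+2, +1], [-1, -1] repeated.
step 9: apply [-1, -1] → [10, 7]
step 10: apply [+2, +0] → [12, 7]

[12, 7]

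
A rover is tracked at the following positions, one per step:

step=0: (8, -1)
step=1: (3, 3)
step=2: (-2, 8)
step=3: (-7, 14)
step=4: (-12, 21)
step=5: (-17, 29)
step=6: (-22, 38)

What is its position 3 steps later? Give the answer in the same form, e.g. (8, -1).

Taking differences between consecutive positions: (-5, +4), (-5, +5), (-5, +6), (-5, +7), (-5, +8), (-5, +9). These grow by (+0, +1) each step.
step 7: (-22, 38) + (-5, +10) → (-27, 48)
step 8: (-27, 48) + (-5, +11) → (-32, 59)
step 9: (-32, 59) + (-5, +12) → (-37, 71)

(-37, 71)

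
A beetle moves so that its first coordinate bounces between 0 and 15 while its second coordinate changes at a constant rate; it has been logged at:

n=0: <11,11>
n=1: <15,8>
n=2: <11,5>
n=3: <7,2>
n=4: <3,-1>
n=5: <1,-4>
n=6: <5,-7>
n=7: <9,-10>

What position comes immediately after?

The first coordinate reflects between 0 and 15, moving 4 per step.
  step 8: 9 → 13
The second coordinate changes by -3 each step: at step 8 it is -13.

<13,-13>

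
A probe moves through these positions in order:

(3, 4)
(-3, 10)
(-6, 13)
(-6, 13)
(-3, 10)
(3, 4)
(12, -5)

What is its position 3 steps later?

(57, -50)

Successive displacements: (-6, +6), (-3, +3), (+0, +0), (+3, -3), (+6, -6), (+9, -9) — each changes by (+3, -3).
step 7: (12, -5) + (+12, -12) → (24, -17)
step 8: (24, -17) + (+15, -15) → (39, -32)
step 9: (39, -32) + (+18, -18) → (57, -50)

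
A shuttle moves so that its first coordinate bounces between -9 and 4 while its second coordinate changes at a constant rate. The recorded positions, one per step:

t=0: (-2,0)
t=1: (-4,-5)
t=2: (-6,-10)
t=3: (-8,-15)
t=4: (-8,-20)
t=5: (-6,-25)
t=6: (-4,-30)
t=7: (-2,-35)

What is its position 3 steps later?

The first coordinate reflects between -9 and 4, moving 2 per step.
  step 8: -2 → 0
  step 9: 0 → 2
  step 10: 2 → 4
The second coordinate changes by -5 each step: at step 10 it is -50.

(4,-50)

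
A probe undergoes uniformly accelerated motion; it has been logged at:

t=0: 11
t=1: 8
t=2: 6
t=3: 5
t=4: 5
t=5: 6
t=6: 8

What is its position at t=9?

20

Successive displacements: -3, -2, -1, +0, +1, +2 — each changes by +1.
step 7: 8 + 3 → 11
step 8: 11 + 4 → 15
step 9: 15 + 5 → 20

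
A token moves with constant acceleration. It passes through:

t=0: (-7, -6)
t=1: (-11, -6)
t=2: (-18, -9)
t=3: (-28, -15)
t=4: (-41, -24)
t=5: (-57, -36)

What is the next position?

Successive displacements: (-4, +0), (-7, -3), (-10, -6), (-13, -9), (-16, -12) — each changes by (-3, -3).
step 6: (-57, -36) + (-19, -15) → (-76, -51)

(-76, -51)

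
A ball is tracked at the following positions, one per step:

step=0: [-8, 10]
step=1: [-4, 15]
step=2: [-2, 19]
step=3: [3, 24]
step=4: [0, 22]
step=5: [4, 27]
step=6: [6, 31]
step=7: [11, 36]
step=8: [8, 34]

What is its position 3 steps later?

[19, 48]

The moves between consecutive positions are [+4, +5], [+2, +4], [+5, +5], [-3, -2], [+4, +5], [+2, +4], [+5, +5], [-3, -2]; they repeat the 4-cycle [[+4, +5], [+2, +4], [+5, +5], [-3, -2]].
step 9: apply [+4, +5] → [12, 39]
step 10: apply [+2, +4] → [14, 43]
step 11: apply [+5, +5] → [19, 48]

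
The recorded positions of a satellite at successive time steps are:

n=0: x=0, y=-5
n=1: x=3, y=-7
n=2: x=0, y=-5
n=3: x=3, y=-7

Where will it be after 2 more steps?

x=3, y=-7

The jumps are (+3, -2), (-3, +2), (+3, -2) — a geometric progression with ratio -1.
step 4: x=3, y=-7 + (-3, +2) → x=0, y=-5
step 5: x=0, y=-5 + (+3, -2) → x=3, y=-7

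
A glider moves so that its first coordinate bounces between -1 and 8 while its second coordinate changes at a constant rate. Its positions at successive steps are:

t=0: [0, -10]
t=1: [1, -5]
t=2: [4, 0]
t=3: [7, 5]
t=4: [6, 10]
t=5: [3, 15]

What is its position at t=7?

[1, 25]

The first coordinate travels 3 per step and bounces off the walls at -1 and 8.
  step 6: 3 → 0
  step 7: 0 → 1
The second coordinate changes by +5 each step: at step 7 it is 25.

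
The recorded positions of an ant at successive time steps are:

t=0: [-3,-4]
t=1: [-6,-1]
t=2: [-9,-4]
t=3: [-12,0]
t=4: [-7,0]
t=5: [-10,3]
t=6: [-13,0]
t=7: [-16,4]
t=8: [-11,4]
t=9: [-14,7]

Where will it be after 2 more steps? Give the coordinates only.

The moves between consecutive positions are [-3,+3], [-3,-3], [-3,+4], [+5,+0], [-3,+3], [-3,-3], [-3,+4], [+5,+0], [-3,+3]; they repeat the 4-cycle [[-3,+3], [-3,-3], [-3,+4], [+5,+0]].
step 10: apply [-3,-3] → [-17,4]
step 11: apply [-3,+4] → [-20,8]

[-20,8]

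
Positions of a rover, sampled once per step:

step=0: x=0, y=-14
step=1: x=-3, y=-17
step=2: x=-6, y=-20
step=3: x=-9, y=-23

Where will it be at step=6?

x=-18, y=-32

Constant displacement of (-3, -3) per step.
step 4: x=-9, y=-23 + (-3, -3) → x=-12, y=-26
step 5: x=-12, y=-26 + (-3, -3) → x=-15, y=-29
step 6: x=-15, y=-29 + (-3, -3) → x=-18, y=-32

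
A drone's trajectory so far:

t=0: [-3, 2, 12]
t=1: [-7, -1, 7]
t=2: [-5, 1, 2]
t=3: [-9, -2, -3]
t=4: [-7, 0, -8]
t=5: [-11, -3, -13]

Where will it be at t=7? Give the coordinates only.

Step-to-step displacements: [-4, -3, -5], [+2, +2, -5], [-4, -3, -5], [+2, +2, -5], [-4, -3, -5] — a repeating cycle of length 2.
step 6: apply [+2, +2, -5] → [-9, -1, -18]
step 7: apply [-4, -3, -5] → [-13, -4, -23]

[-13, -4, -23]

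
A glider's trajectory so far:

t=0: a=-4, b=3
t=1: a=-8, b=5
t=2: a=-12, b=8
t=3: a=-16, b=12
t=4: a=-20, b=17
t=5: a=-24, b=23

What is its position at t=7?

Successive displacements: (-4, +2), (-4, +3), (-4, +4), (-4, +5), (-4, +6) — each changes by (+0, +1).
step 6: a=-24, b=23 + (-4, +7) → a=-28, b=30
step 7: a=-28, b=30 + (-4, +8) → a=-32, b=38

a=-32, b=38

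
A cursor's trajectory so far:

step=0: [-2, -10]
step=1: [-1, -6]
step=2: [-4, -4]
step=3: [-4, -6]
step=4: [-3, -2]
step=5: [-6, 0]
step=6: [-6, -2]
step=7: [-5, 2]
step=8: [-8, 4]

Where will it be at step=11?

Differencing gives [+1, +4], [-3, +2], [+0, -2], [+1, +4], [-3, +2], [+0, -2], [+1, +4], [-3, +2]. This is the pattern [+1, +4], [-3, +2], [+0, -2] repeated.
step 9: apply [+0, -2] → [-8, 2]
step 10: apply [+1, +4] → [-7, 6]
step 11: apply [-3, +2] → [-10, 8]

[-10, 8]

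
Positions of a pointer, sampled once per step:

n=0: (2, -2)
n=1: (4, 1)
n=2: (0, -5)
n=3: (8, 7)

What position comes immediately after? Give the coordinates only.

(-8, -17)

Step-to-step displacements: (+2, +3), (-4, -6), (+8, +12); each is -2× the previous.
step 4: (8, 7) + (-16, -24) → (-8, -17)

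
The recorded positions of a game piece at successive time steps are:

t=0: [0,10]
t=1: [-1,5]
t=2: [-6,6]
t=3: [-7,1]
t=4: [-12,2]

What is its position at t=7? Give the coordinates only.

[-19,-7]

Step-to-step displacements: [-1,-5], [-5,+1], [-1,-5], [-5,+1] — a repeating cycle of length 2.
step 5: apply [-1,-5] → [-13,-3]
step 6: apply [-5,+1] → [-18,-2]
step 7: apply [-1,-5] → [-19,-7]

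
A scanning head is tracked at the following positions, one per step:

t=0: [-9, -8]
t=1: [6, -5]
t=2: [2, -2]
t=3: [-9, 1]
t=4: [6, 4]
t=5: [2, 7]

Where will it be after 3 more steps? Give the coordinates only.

First: cycles through -9, 6, 2 every 3 steps. Step 8 lands at position 2 of the cycle → 2.
Second: linear, +3 per step → 16 at step 8.

[2, 16]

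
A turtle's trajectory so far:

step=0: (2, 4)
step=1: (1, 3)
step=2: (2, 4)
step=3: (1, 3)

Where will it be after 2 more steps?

Consecutive displacements (-1, -1), (+1, +1), (-1, -1) scale by a factor of -1 each step.
step 4: (1, 3) + (+1, +1) → (2, 4)
step 5: (2, 4) + (-1, -1) → (1, 3)

(1, 3)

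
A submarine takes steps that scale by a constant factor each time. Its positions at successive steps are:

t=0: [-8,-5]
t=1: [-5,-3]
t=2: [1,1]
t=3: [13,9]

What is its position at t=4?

[37,25]

Consecutive displacements [+3,+2], [+6,+4], [+12,+8] scale by a factor of 2 each step.
step 4: [13,9] + [+24,+16] → [37,25]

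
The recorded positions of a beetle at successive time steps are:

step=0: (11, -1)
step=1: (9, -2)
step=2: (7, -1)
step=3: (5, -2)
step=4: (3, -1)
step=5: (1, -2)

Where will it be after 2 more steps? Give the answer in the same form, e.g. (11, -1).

First: linear, -2 per step → -3 at step 7.
Second: cycles through -1, -2 every 2 steps. Step 7 lands at position 1 of the cycle → -2.

(-3, -2)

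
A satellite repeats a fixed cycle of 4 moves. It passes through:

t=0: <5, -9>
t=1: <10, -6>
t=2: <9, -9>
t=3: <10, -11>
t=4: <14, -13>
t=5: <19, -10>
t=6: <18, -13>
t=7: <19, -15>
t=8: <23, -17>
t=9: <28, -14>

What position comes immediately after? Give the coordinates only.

<27, -17>

Step-to-step displacements: <+5, +3>, <-1, -3>, <+1, -2>, <+4, -2>, <+5, +3>, <-1, -3>, <+1, -2>, <+4, -2>, <+5, +3> — a repeating cycle of length 4.
step 10: apply <-1, -3> → <27, -17>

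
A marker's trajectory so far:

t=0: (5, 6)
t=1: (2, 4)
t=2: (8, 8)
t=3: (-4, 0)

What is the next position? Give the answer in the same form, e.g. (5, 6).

Consecutive displacements (-3, -2), (+6, +4), (-12, -8) scale by a factor of -2 each step.
step 4: (-4, 0) + (+24, +16) → (20, 16)

(20, 16)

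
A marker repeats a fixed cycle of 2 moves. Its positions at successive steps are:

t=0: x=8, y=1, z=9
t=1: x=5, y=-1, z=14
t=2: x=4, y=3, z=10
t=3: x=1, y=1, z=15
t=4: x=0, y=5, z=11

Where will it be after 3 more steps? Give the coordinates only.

Step-to-step displacements: (-3, -2, +5), (-1, +4, -4), (-3, -2, +5), (-1, +4, -4) — a repeating cycle of length 2.
step 5: apply (-3, -2, +5) → x=-3, y=3, z=16
step 6: apply (-1, +4, -4) → x=-4, y=7, z=12
step 7: apply (-3, -2, +5) → x=-7, y=5, z=17

x=-7, y=5, z=17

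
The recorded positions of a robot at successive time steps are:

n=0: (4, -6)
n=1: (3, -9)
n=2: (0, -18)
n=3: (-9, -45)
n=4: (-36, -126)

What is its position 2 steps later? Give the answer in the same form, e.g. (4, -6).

(-360, -1098)

Consecutive displacements (-1, -3), (-3, -9), (-9, -27), (-27, -81) scale by a factor of 3 each step.
step 5: (-36, -126) + (-81, -243) → (-117, -369)
step 6: (-117, -369) + (-243, -729) → (-360, -1098)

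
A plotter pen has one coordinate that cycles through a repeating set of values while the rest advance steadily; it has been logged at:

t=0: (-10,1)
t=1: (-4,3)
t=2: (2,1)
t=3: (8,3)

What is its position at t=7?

First: linear, +6 per step → 32 at step 7.
Second: cycles through 1, 3 every 2 steps. Step 7 lands at position 1 of the cycle → 3.

(32,3)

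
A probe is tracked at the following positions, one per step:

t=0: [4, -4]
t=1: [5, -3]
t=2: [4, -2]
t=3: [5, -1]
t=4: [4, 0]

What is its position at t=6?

[4, 2]

The first coordinate repeats the cycle [4, 5] with period 2; step 6 mod 2 = 0, giving 4.
The second coordinate changes by +1 each step, so at step 6 it is -4 + 6·(1) = 2.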